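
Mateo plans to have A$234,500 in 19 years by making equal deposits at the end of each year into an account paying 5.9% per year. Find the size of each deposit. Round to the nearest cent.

PMT = 234500 / ( [(1+0.059)^19 − 1] / 0.059 ) = 234500 / 33.420764 = 7,016.5961

A$7,016.60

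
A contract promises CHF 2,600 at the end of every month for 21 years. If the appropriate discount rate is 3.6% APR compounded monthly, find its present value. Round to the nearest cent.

CHF 459,270.47

With 12 periods per year: i = 0.003, n = 252.
Annuity factor a(252|0.003) = 176.642488; PV = 2600 × 176.642488 = 459,270.4682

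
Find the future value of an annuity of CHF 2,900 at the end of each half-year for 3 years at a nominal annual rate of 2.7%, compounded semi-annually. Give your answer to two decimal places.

CHF 17,997.93

With 2 periods per year: i = 0.0135, n = 6.
FV = 2900 × [(1+0.0135)^6 − 1] / 0.0135 = 2900 × 6.206182 = 17,997.9281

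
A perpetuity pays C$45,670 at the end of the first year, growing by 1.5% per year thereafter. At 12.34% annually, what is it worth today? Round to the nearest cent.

C$421,309.96

PV = PMT / (i − g) = 45670 / (0.1234 − 0.015) = 45670 / 0.108400 = 421,309.9631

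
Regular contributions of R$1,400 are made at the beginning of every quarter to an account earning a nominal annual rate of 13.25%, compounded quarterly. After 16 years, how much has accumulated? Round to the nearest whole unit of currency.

R$307,822

With 4 periods per year: i = 0.033125, n = 64.
FV = 1400 × [(1+0.033125)^64 − 1] / 0.033125 × (1+i) = 1400 × 219.873170 = 307,822.4373
(annuity-due: payments at period start, so ×(1+i).)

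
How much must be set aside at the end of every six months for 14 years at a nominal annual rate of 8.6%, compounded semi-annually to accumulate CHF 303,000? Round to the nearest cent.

CHF 5,789.18

Periodic rate i = 0.086/2 = 0.043; n = 14 × 2 = 28 periods.
PMT = 303000 / ( [(1+0.043)^28 − 1] / 0.043 ) = 303000 / 52.339031 = 5,789.1786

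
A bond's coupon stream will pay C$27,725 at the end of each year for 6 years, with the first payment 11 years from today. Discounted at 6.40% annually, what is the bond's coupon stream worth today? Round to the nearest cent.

Value one period before first payment (t=10): 27725 × [1 − (1+0.064)^(−6)] / 0.064 = 27725 × 4.856127 = 134,636.1190
PV₀ = 134,636.1190 / (1+0.064)^10 = 134,636.1190 / 1.859586 = 72,401.1234

C$72,401.12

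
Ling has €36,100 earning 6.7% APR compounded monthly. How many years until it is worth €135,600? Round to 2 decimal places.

Periodic rate i = 0.067/12 = 0.00558333.
(1+i)^n = 135600/36100 = 3.75623, so n = ln 3.75623 / ln 1.00558 = 237.6909 months
= 237.6909/12 years

19.81 years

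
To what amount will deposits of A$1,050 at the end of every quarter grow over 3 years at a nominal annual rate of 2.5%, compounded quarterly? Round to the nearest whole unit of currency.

With 4 periods per year: i = 0.00625, n = 12.
Accumulation factor s(12|0.00625) = 12.421216; FV = 1050 × 12.421216 = 13,042.2766

A$13,042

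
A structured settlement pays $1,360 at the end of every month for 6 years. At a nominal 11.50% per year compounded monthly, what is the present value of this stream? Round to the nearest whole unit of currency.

$70,499

Periodic rate i = 0.115/12 = 0.00958333; n = 6 × 12 = 72 periods.
PV = PMT · [1 − (1+i)^(−n)] / i = 1360 · 51.837225 = 70,498.6258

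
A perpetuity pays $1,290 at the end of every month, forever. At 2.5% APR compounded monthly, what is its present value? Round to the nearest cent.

$619,200.00

Periodic rate i = 0.025/12 = 0.00208333.
PV = C/r = 1290/0.00208333 = 619,200.0000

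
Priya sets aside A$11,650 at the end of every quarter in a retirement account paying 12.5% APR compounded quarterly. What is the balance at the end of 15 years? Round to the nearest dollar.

Periodic rate i = 0.125/4 = 0.03125; n = 15 × 4 = 60 periods.
FV = 11650 × [(1+0.03125)^60 − 1] / 0.03125 = 11650 × 170.762516 = 1,989,383.3126

A$1,989,383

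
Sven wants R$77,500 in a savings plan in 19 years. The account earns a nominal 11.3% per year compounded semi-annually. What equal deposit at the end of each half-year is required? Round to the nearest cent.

R$619.07

With 2 periods per year: i = 0.0565, n = 38.
PMT = 77500 / ( [(1+0.0565)^38 − 1] / 0.0565 ) = 77500 / 125.187848 = 619.0697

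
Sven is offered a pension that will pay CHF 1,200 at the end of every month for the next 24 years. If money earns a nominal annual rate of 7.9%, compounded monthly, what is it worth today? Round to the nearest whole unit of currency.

Periodic rate i = 0.079/12 = 0.00658333; n = 24 × 12 = 288 periods.
PV = 1200 × [1 − (1+0.00658333)^(−288)] / 0.00658333 = 1200 × 128.946212 = 154,735.4547

CHF 154,735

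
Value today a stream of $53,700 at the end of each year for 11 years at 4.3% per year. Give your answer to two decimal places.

$462,917.03

PV = 53700 × [1 − (1+0.043)^(−11)] / 0.043 = 53700 × 8.620429 = 462,917.0344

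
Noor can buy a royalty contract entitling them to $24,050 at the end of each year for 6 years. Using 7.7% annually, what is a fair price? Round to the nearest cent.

Annuity factor a(6|0.077) = 4.665256; PV = 24050 × 4.665256 = 112,199.3949

$112,199.39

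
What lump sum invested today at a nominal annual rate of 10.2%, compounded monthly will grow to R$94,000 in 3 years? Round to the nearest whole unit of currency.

With 12 periods per year: i = 0.0085, n = 36.
PV = 94,000 / (1 + 0.0085)^36 = 94,000 / 1.356227 = 69,309.9143

R$69,310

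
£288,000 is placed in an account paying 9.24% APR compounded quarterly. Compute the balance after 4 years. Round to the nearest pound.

With 4 periods per year: i = 0.0231, n = 16.
FV = PV·(1+i)^n = 288,000 × 1.441084 = 415,032.2477

£415,032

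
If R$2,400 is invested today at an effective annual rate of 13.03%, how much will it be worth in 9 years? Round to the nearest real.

R$7,227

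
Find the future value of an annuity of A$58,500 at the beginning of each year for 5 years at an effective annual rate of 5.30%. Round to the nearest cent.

Accumulation factor s(5|0.053) × (1+i) = 5.853461; FV = 58500 × 5.853461 = 342,427.4636
(Beginning-of-period payments → annuity-due factor ×(1+i).)

A$342,427.46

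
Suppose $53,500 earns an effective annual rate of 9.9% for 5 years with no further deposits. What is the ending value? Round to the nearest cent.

$85,771.35

FV = PV·(1+i)^n = 53,500 × 1.603203 = 85,771.3497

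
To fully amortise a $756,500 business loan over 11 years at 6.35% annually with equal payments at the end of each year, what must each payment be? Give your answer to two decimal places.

$97,643.24

PMT = 756500 / ( [1 − (1+0.0635)^(−11)] / 0.0635 ) = 756500 / 7.747592 = 97,643.2403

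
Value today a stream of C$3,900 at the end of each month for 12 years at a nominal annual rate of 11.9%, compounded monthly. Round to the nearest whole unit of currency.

C$298,308

Periodic rate i = 0.119/12 = 0.00991667; n = 12 × 12 = 144 periods.
PV = PMT · [1 − (1+i)^(−n)] / i = 3900 · 76.489347 = 298,308.4532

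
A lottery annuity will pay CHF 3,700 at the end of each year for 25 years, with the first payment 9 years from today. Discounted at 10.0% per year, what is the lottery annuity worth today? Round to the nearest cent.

Value one period before first payment (t=8): 3700 × [1 − (1+0.1)^(−25)] / 0.1 = 3700 × 9.077040 = 33,585.0481
Discount back 8 years: 33,585.0481 × (1+0.1)^(−8) = 33,585.0481 × 0.466507 = 15,667.6728

CHF 15,667.67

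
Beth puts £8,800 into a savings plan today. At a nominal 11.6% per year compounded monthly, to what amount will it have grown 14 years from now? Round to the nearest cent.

£44,298.58

Periodic rate i = 0.116/12 = 0.00966667; n = 14 × 12 = 168 periods.
FV = 8,800 × (1 + 0.00966667)^168 = 44,298.5794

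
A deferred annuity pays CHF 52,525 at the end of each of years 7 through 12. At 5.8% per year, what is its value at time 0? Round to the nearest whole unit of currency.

CHF 185,317

PV at t=6 (ordinary 6-year annuity): 52525 × a(6|0.058) = 52525 × 4.948376 = 259,913.4469
PV₀ = 259,913.4469 / (1+0.058)^6 = 259,913.4469 / 1.402536 = 185,316.7788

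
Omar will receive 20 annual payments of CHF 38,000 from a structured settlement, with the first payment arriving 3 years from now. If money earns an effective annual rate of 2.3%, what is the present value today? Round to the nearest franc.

Value one period before first payment (t=2): 38000 × [1 − (1+0.023)^(−20)] / 0.023 = 38000 × 15.887766 = 603,735.1090
PV₀ = 603,735.1090 / (1+0.023)^2 = 603,735.1090 / 1.046529 = 576,892.8611

CHF 576,893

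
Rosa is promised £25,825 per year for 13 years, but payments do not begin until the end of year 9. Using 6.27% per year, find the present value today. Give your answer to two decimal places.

Value one period before first payment (t=8): 25825 × [1 − (1+0.0627)^(−13)] / 0.0627 = 25825 × 8.714712 = 225,057.4290
PV₀ = 225,057.4290 / (1+0.0627)^8 = 225,057.4290 / 1.626618 = 138,359.1574

£138,359.16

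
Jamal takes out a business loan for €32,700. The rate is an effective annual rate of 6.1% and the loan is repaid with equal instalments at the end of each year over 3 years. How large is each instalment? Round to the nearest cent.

€12,256.03

PMT = 32700 / ( [1 − (1+0.061)^(−3)] / 0.061 ) = 32700 / 2.668074 = 12,256.0313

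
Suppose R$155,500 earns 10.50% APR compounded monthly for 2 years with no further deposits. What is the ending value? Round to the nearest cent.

With 12 periods per year: i = 0.00875, n = 24.
FV = 155,500 × (1 + 0.00875)^24 = 191,661.7896

R$191,661.79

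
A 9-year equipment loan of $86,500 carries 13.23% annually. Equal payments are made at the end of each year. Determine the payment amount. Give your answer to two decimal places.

$17,000.56

Annuity-PV factor = 5.088069; PMT = 86500 / 5.088069 = 17,000.5552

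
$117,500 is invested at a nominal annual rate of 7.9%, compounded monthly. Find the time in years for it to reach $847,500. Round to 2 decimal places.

Periodic rate i = 0.079/12 = 0.00658333.
n = ln(847500/117500) / ln(1+0.00658333) = ln(7.21277) / 0.006562 = 301.1163 months
= 301.1163/12 years

25.09 years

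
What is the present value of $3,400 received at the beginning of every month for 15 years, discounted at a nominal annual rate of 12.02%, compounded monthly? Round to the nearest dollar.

Periodic rate i = 0.1202/12 = 0.0100167; n = 15 × 12 = 180 periods.
Annuity factor a(180|0.0100167) × (1+i) = 84.066120; PV = 3400 × 84.066120 = 285,824.8090
Payments are at the start of each period, so multiply by (1+i).

$285,825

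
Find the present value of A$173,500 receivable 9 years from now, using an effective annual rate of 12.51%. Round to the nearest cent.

Discount factor = (1+0.1251)^(−9) = 0.346162; PV = 173,500 × 0.346162 = 60,059.1743

A$60,059.17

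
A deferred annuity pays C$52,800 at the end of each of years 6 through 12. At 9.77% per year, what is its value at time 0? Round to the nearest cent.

Value one period before first payment (t=5): 52800 × [1 − (1+0.0977)^(−7)] / 0.0977 = 52800 × 4.905506 = 259,010.6970
Discount back 5 years: 259,010.6970 × (1+0.0977)^(−5) = 259,010.6970 × 0.627454 = 162,517.2180

C$162,517.22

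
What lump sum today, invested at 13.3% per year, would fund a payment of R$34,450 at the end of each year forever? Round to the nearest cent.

PV = PMT / i = 34450 / 0.133 = 259,022.5564

R$259,022.56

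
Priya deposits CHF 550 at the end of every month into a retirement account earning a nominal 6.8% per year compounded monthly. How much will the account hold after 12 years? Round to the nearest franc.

Periodic rate i = 0.068/12 = 0.00566667; n = 12 × 12 = 144 periods.
Accumulation factor s(144|0.00566667) = 221.688212; FV = 550 × 221.688212 = 121,928.5165

CHF 121,929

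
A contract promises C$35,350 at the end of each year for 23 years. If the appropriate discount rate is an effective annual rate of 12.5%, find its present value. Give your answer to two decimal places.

C$263,964.75

Annuity factor a(23|0.125) = 7.467178; PV = 35350 × 7.467178 = 263,964.7500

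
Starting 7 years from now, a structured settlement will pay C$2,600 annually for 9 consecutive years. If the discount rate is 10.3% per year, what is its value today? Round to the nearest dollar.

PV at t=6 (ordinary 9-year annuity): 2600 × a(9|0.103) = 2600 × 5.690986 = 14,796.5623
Discount back 6 years: 14,796.5623 × (1+0.103)^(−6) = 14,796.5623 × 0.555325 = 8,216.8953

C$8,217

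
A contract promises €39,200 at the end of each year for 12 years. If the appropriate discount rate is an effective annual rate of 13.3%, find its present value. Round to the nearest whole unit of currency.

€228,869

PV = 39200 × [1 − (1+0.133)^(−12)] / 0.133 = 39200 × 5.838487 = 228,868.6858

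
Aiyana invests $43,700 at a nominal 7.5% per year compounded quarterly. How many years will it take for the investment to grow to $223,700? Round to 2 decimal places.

Periodic rate i = 0.075/4 = 0.01875.
(1+i)^n = 223700/43700 = 5.11899, so n = ln 5.11899 / ln 1.01875 = 87.9050 quarters
= 87.9050/4 years

21.98 years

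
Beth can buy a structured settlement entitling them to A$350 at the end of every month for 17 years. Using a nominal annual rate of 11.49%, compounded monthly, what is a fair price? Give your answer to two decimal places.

A$31,321.65

Periodic rate i = 0.1149/12 = 0.009575; n = 17 × 12 = 204 periods.
PV = PMT · [1 − (1+i)^(−n)] / i = 350 · 89.490427 = 31,321.6495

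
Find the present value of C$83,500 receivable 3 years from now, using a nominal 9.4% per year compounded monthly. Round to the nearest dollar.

C$63,051

Periodic rate i = 0.094/12 = 0.00783333; n = 3 × 12 = 36 periods.
PV = FV·(1+i)^(−n) = 83,500 × 0.755103 = 63,051.0930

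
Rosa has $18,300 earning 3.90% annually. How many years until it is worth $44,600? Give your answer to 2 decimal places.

n = ln(44600/18300) / ln(1+0.039) = ln(2.43716) / 0.038259 = 23.2844 years

23.28 years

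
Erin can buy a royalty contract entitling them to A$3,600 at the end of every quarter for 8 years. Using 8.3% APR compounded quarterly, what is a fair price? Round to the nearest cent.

A$83,572.39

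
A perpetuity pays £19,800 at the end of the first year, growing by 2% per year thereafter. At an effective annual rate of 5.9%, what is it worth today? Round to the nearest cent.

£507,692.31

PV = PMT / (i − g) = 19800 / (0.059 − 0.02) = 19800 / 0.039000 = 507,692.3077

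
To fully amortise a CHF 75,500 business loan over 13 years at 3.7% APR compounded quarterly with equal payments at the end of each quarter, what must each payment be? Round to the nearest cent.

CHF 1,835.57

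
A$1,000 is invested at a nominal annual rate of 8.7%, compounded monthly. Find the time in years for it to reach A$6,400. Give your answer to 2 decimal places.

Periodic rate i = 0.087/12 = 0.00725.
n = ln(6400/1000) / ln(1+0.00725) = ln(6.40000) / 0.007224 = 256.9681 months
= 256.9681/12 years

21.41 years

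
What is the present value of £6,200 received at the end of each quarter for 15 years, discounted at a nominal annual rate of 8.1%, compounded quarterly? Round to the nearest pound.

i = 0.081/4 = 0.02025 per quarter; n = 15·4 = 60.
PV = PMT · [1 − (1+i)^(−n)] / i = 6200 · 34.551432 = 214,218.8756

£214,219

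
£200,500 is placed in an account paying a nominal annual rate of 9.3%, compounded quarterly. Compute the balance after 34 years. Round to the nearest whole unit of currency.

£4,567,019

Periodic rate i = 0.093/4 = 0.02325; n = 34 × 4 = 136 periods.
FV = PV·(1+i)^n = 200,500 × 22.778150 = 4,567,019.1022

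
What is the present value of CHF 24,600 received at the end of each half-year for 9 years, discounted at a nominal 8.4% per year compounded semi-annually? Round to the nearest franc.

CHF 306,417

i = 0.084/2 = 0.042 per half-year; n = 9·2 = 18.
Annuity factor a(18|0.042) = 12.455971; PV = 24600 × 12.455971 = 306,416.8970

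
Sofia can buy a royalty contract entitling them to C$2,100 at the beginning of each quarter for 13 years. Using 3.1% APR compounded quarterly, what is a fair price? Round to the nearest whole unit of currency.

With 4 periods per year: i = 0.00775, n = 52.
PV = 2100 × [1 − (1+0.00775)^(−52)] / 0.00775 × (1+i) = 2100 × 42.995010 = 90,289.5217
(Beginning-of-period payments → annuity-due factor ×(1+i).)

C$90,290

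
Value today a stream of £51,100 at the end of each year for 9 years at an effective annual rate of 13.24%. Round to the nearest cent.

PV = PMT · [1 − (1+i)^(−n)] / i = 51100 · 5.086188 = 259,904.1813

£259,904.18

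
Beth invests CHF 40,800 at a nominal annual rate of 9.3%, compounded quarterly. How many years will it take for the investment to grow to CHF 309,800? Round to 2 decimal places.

22.05 years

Periodic rate i = 0.093/4 = 0.02325.
n = ln(309800/40800) / ln(1+0.02325) = ln(7.59314) / 0.022984 = 88.2031 quarters
= 88.2031/4 years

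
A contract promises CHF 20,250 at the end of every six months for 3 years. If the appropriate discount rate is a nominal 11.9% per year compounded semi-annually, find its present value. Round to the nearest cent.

Periodic rate i = 0.119/2 = 0.0595; n = 3 × 2 = 6 periods.
Annuity factor a(6|0.0595) = 4.925059; PV = 20250 × 4.925059 = 99,732.4378

CHF 99,732.44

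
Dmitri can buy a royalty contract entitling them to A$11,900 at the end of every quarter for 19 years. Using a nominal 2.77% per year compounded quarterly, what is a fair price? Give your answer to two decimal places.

A$701,353.40

i = 0.0277/4 = 0.006925 per quarter; n = 19·4 = 76.
PV = 11900 × [1 − (1+0.006925)^(−76)] / 0.006925 = 11900 × 58.937261 = 701,353.4035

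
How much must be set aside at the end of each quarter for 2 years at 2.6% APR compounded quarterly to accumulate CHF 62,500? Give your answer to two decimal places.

CHF 7,636.49

With 4 periods per year: i = 0.0065, n = 8.
FV-annuity factor = 8.184385; PMT = 62500 / 8.184385 = 7,636.4928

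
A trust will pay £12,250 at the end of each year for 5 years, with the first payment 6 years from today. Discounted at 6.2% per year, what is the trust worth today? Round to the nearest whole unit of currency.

PV at t=5 (ordinary 5-year annuity): 12250 × a(5|0.062) = 12250 × 4.189544 = 51,321.9093
PV₀ = 51,321.9093 / (1+0.062)^5 = 51,321.9093 / 1.350898 = 37,990.9559

£37,991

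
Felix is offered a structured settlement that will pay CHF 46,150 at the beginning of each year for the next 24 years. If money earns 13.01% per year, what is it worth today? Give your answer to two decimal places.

CHF 379,585.63

PV = PMT · [1 − (1+i)^(−n)] / i × (1+i) = 46150 · 8.225041 = 379,585.6317
(annuity-due: payments at period start, so ×(1+i).)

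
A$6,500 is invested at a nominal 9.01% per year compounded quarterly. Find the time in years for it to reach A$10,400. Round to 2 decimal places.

5.27 years

Periodic rate i = 0.0901/4 = 0.022525.
n = ln(10400/6500) / ln(1+0.022525) = ln(1.60000) / 0.022275 = 21.1000 quarters
= 21.1000/4 years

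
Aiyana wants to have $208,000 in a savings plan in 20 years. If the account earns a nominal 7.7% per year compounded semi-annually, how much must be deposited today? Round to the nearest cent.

$45,899.01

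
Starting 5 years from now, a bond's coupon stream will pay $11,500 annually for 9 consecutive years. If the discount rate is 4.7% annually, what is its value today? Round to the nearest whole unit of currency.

Value one period before first payment (t=4): 11500 × [1 − (1+0.047)^(−9)] / 0.047 = 11500 × 7.203747 = 82,843.0953
Discount back 4 years: 82,843.0953 × (1+0.047)^(−4) = 82,843.0953 × 0.832172 = 68,939.7320

$68,940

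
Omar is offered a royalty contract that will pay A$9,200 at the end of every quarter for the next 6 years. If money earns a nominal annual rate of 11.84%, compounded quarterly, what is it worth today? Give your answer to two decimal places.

A$156,480.47

i = 0.1184/4 = 0.0296 per quarter; n = 6·4 = 24.
Annuity factor a(24|0.0296) = 17.008747; PV = 9200 × 17.008747 = 156,480.4744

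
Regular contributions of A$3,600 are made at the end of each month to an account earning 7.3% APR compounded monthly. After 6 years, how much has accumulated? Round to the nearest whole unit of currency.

A$324,030

i = 0.073/12 = 0.00608333 per month; n = 6·12 = 72.
FV = 3600 × [(1+0.00608333)^72 − 1] / 0.00608333 = 3600 × 90.008243 = 324,029.6744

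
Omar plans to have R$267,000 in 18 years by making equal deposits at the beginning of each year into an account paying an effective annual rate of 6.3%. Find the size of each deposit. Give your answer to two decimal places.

PMT = 267000 / ( [(1+0.063)^18 − 1] / 0.063 × (1+i) ) = 267000 / 33.801718 = 7,899.0068

R$7,899.01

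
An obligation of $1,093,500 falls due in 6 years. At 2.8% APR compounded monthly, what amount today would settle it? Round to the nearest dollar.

Periodic rate i = 0.028/12 = 0.00233333; n = 6 × 12 = 72 periods.
PV = FV·(1+i)^(−n) = 1,093,500 × 0.845519 = 924,575.3359

$924,575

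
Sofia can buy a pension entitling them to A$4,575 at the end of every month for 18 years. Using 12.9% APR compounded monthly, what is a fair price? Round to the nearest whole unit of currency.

Periodic rate i = 0.129/12 = 0.01075; n = 18 × 12 = 216 periods.
Annuity factor a(216|0.01075) = 83.786031; PV = 4575 × 83.786031 = 383,321.0898

A$383,321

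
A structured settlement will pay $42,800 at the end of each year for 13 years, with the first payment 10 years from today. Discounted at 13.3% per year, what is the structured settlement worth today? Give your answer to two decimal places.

Value one period before first payment (t=9): 42800 × [1 − (1+0.133)^(−13)] / 0.133 = 42800 × 6.035734 = 258,329.4250
PV₀ = 258,329.4250 / (1+0.133)^9 = 258,329.4250 / 3.076587 = 83,966.2366

$83,966.24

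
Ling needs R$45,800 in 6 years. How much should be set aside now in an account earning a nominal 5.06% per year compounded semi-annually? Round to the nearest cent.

i = 0.0506/2 = 0.0253 per half-year; n = 6·2 = 12.
PV = 45,800 / (1 + 0.0253)^12 = 45,800 / 1.349620 = 33,935.4795

R$33,935.48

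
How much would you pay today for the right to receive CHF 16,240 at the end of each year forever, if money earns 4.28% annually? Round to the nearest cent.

CHF 379,439.25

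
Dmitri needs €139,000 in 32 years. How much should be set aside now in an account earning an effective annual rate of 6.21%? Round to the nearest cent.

€20,217.23

PV = FV·(1+i)^(−n) = 139,000 × 0.145448 = 20,217.2331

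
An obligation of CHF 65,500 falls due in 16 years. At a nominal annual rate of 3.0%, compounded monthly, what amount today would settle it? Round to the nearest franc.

With 12 periods per year: i = 0.0025, n = 192.
PV = 65,500 / (1 + 0.0025)^192 = 65,500 / 1.615107 = 40,554.5972

CHF 40,555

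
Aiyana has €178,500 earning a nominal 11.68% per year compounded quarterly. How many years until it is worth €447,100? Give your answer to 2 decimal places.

Periodic rate i = 0.1168/4 = 0.0292.
n = ln(447100/178500) / ln(1+0.0292) = ln(2.50476) / 0.028782 = 31.9019 quarters
= 31.9019/4 years

7.98 years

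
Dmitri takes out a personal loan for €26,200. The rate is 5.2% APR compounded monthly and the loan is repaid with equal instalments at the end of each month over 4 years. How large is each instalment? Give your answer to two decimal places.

€605.74

With 12 periods per year: i = 0.00433333, n = 48.
Annuity-PV factor = 43.252592; PMT = 26200 / 43.252592 = 605.7440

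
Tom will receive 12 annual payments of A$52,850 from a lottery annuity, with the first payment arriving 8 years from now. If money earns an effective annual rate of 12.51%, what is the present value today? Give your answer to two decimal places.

Value one period before first payment (t=7): 52850 × [1 − (1+0.1251)^(−12)] / 0.1251 = 52850 × 6.050711 = 319,780.0619
PV₀ = 319,780.0619 / (1+0.1251)^7 = 319,780.0619 / 2.282117 = 140,124.3172

A$140,124.32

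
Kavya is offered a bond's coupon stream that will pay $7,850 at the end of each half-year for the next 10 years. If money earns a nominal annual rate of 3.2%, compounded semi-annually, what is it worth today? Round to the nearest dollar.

$133,455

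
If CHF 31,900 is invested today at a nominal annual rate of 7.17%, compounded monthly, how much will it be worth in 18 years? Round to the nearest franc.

CHF 115,511

With 12 periods per year: i = 0.005975, n = 216.
31,900 × (1+0.005975)^216 = 31,900 × 3.621034 = 115,510.9848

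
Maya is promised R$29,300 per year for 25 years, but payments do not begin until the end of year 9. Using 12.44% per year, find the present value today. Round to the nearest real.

R$87,273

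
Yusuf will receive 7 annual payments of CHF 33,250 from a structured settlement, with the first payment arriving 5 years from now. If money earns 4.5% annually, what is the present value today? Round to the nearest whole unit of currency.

CHF 164,301

PV at t=4 (ordinary 7-year annuity): 33250 × a(7|0.045) = 33250 × 5.892701 = 195,932.3063
Discount back 4 years: 195,932.3063 × (1+0.045)^(−4) = 195,932.3063 × 0.838561 = 164,301.2580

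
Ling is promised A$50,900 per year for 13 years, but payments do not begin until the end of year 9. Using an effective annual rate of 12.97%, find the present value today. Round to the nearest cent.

A$117,627.99

Value one period before first payment (t=8): 50900 × [1 − (1+0.1297)^(−13)] / 0.1297 = 50900 × 6.130529 = 312,043.9012
Discount back 8 years: 312,043.9012 × (1+0.1297)^(−8) = 312,043.9012 × 0.376960 = 117,627.9880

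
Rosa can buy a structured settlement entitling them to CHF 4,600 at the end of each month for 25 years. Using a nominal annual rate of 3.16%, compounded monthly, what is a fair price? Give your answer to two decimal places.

CHF 953,219.65

Periodic rate i = 0.0316/12 = 0.00263333; n = 25 × 12 = 300 periods.
PV = 4600 × [1 − (1+0.00263333)^(−300)] / 0.00263333 = 4600 × 207.221663 = 953,219.6503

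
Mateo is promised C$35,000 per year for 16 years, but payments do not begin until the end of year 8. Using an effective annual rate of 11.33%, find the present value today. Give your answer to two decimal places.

PV at t=7 (ordinary 16-year annuity): 35000 × a(16|0.1133) = 35000 × 7.241324 = 253,446.3505
PV₀ = 253,446.3505 / (1+0.1133)^7 = 253,446.3505 / 2.119754 = 119,564.0393

C$119,564.04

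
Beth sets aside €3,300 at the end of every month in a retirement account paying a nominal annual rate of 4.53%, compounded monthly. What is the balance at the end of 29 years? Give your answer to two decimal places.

€2,369,638.25

i = 0.0453/12 = 0.003775 per month; n = 29·12 = 348.
FV = PMT · [(1+i)^n − 1] / i = 3300 · 718.072198 = 2,369,638.2521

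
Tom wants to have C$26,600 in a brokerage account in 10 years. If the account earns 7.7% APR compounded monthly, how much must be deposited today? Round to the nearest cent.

i = 0.077/12 = 0.00641667 per month; n = 10·12 = 120.
PV = FV·(1+i)^(−n) = 26,600 × 0.464153 = 12,346.4814

C$12,346.48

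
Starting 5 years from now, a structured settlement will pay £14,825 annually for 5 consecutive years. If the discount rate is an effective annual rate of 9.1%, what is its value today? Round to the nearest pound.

PV at t=4 (ordinary 5-year annuity): 14825 × a(5|0.091) = 14825 × 3.879580 = 57,514.7706
PV₀ = 57,514.7706 / (1+0.091)^4 = 57,514.7706 / 1.416769 = 40,595.7332

£40,596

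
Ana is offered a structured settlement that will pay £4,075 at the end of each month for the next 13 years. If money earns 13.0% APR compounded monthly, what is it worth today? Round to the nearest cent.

£306,112.42

i = 0.13/12 = 0.0108333 per month; n = 13·12 = 156.
PV = PMT · [1 − (1+i)^(−n)] / i = 4075 · 75.119613 = 306,112.4241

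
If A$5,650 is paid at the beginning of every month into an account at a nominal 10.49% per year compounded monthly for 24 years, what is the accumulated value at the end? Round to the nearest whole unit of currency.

i = 0.1049/12 = 0.00874167 per month; n = 24·12 = 288.
FV = 5650 × [(1+0.00874167)^288 − 1] / 0.00874167 × (1+i) = 5650 × 1299.793524 = 7,343,833.4083
Payments are at the start of each period, so multiply by (1+i).

A$7,343,833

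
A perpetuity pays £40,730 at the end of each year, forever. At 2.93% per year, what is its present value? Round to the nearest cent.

PV = PMT / i = 40730 / 0.0293 = 1,390,102.3891

£1,390,102.39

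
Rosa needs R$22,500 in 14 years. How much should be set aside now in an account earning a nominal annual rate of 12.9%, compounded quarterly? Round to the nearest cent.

With 4 periods per year: i = 0.03225, n = 56.
PV = 22,500 / (1 + 0.03225)^56 = 22,500 / 5.914989 = 3,803.8956

R$3,803.90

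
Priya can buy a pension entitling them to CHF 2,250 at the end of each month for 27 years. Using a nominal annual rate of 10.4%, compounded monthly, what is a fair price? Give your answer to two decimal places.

CHF 243,763.33

Periodic rate i = 0.104/12 = 0.00866667; n = 27 × 12 = 324 periods.
PV = 2250 × [1 − (1+0.00866667)^(−324)] / 0.00866667 = 2250 × 108.339256 = 243,763.3256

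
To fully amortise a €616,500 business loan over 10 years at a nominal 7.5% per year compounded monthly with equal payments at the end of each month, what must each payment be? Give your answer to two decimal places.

i = 0.075/12 = 0.00625 per month; n = 10·12 = 120.
Annuity-PV factor = 84.244743; PMT = 616500 / 84.244743 = 7,317.9641

€7,317.96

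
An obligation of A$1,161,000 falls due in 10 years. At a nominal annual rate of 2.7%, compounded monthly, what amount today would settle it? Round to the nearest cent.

i = 0.027/12 = 0.00225 per month; n = 10·12 = 120.
Discount factor = (1+0.00225)^(−120) = 0.763611; PV = 1,161,000 × 0.763611 = 886,552.4392

A$886,552.44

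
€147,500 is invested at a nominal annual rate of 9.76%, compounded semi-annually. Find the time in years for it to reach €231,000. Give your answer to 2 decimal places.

Periodic rate i = 0.0976/2 = 0.0488.
(1+i)^n = 231000/147500 = 1.56610, so n = ln 1.56610 / ln 1.0488 = 9.4149 half-years
= 9.4149/2 years

4.71 years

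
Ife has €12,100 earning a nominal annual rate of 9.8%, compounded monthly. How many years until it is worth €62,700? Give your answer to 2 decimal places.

Periodic rate i = 0.098/12 = 0.00816667.
(1+i)^n = 62700/12100 = 5.18182, so n = ln 5.18182 / ln 1.00817 = 202.2691 months
= 202.2691/12 years

16.86 years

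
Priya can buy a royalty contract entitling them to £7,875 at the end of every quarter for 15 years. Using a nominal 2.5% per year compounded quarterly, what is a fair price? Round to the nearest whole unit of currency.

£393,004

With 4 periods per year: i = 0.00625, n = 60.
Annuity factor a(60|0.00625) = 49.905308; PV = 7875 × 49.905308 = 393,004.3019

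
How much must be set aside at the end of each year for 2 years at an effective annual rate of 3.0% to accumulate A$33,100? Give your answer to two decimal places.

PMT = 33100 / ( [(1+0.03)^2 − 1] / 0.03 ) = 33100 / 2.030000 = 16,305.4187

A$16,305.42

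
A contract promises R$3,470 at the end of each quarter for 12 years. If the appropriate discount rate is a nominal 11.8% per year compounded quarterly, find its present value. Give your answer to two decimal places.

Periodic rate i = 0.118/4 = 0.0295; n = 12 × 4 = 48 periods.
Annuity factor a(48|0.0295) = 25.501518; PV = 3470 × 25.501518 = 88,490.2676

R$88,490.27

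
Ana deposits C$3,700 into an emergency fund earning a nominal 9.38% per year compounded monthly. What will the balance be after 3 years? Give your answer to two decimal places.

Periodic rate i = 0.0938/12 = 0.00781667; n = 3 × 12 = 36 periods.
3,700 × (1+0.00781667)^36 = 3,700 × 1.323535 = 4,897.0781

C$4,897.08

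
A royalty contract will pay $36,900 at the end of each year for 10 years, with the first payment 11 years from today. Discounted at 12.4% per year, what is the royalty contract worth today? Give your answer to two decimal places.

$63,731.16

PV at t=10 (ordinary 10-year annuity): 36900 × a(10|0.124) = 36900 × 5.558896 = 205,123.2681
Discount back 10 years: 205,123.2681 × (1+0.124)^(−10) = 205,123.2681 × 0.310697 = 63,731.1588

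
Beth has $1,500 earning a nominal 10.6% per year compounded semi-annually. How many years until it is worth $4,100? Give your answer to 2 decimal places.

9.74 years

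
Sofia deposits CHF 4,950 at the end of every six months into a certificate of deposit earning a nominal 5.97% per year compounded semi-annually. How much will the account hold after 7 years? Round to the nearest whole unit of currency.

CHF 84,491

With 2 periods per year: i = 0.02985, n = 14.
FV = PMT · [(1+i)^n − 1] / i = 4950 · 17.068969 = 84,491.3960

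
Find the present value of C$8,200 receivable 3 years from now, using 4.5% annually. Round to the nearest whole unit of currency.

C$7,186

Discount factor = (1+0.045)^(−3) = 0.876297; PV = 8,200 × 0.876297 = 7,185.6322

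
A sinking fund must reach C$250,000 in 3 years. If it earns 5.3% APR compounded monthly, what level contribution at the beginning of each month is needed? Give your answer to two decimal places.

C$6,394.04

With 12 periods per year: i = 0.00441667, n = 36.
FV-annuity factor × (1+i) = 39.098929; PMT = 250000 / 39.098929 = 6,394.0370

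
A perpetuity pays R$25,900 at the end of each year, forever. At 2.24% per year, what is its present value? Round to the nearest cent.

R$1,156,250.00

PV = PMT / i = 25900 / 0.0224 = 1,156,250.0000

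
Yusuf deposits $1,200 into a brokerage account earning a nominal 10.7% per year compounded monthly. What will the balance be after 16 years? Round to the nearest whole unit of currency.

i = 0.107/12 = 0.00891667 per month; n = 16·12 = 192.
FV = PV·(1+i)^n = 1,200 × 5.498154 = 6,597.7848

$6,598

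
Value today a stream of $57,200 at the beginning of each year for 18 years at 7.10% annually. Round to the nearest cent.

PV = PMT · [1 − (1+i)^(−n)] / i × (1+i) = 57200 · 10.695961 = 611,808.9761
(annuity-due: payments at period start, so ×(1+i).)

$611,808.98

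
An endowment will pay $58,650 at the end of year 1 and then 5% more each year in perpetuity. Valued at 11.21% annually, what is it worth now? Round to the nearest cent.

$944,444.44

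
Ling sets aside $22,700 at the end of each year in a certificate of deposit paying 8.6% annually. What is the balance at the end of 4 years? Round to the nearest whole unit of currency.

$103,199

Accumulation factor s(4|0.086) = 4.546220; FV = 22700 × 4.546220 = 103,199.1953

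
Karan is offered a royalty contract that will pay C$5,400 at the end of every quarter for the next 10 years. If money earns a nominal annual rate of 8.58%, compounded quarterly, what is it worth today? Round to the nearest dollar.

i = 0.0858/4 = 0.02145 per quarter; n = 10·4 = 40.
PV = 5400 × [1 − (1+0.02145)^(−40)] / 0.02145 = 5400 × 26.672560 = 144,031.8214

C$144,032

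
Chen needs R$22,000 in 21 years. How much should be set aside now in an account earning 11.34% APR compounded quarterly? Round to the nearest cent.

R$2,101.76

Periodic rate i = 0.1134/4 = 0.02835; n = 21 × 4 = 84 periods.
PV = 22,000 / (1 + 0.02835)^84 = 22,000 / 10.467428 = 2,101.7579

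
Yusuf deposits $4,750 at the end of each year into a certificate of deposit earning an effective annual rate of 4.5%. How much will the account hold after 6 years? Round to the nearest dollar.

$31,905

FV = PMT · [(1+i)^n − 1] / i = 4750 · 6.716892 = 31,905.2354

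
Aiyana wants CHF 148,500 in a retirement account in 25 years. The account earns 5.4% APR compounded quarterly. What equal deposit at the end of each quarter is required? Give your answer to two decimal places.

CHF 710.21

With 4 periods per year: i = 0.0135, n = 100.
PMT = 148500 / ( [(1+0.0135)^100 − 1] / 0.0135 ) = 148500 / 209.092205 = 710.2130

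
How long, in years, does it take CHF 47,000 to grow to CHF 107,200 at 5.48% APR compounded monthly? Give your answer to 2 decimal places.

Periodic rate i = 0.0548/12 = 0.00456667.
n = ln(107200/47000) / ln(1+0.00456667) = ln(2.28085) / 0.004556 = 180.9701 months
= 180.9701/12 years

15.08 years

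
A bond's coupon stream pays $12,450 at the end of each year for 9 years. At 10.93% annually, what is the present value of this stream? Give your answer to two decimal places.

Annuity factor a(9|0.1093) = 5.552145; PV = 12450 × 5.552145 = 69,124.2059

$69,124.21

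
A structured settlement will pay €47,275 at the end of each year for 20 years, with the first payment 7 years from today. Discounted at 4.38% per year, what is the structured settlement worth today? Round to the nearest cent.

€480,467.28

Value one period before first payment (t=6): 47275 × [1 − (1+0.0438)^(−20)] / 0.0438 = 47275 × 13.144257 = 621,394.7395
PV₀ = 621,394.7395 / (1+0.0438)^6 = 621,394.7395 / 1.293313 = 480,467.2799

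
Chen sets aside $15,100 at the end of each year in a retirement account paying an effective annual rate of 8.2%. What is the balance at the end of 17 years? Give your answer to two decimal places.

$518,968.93

FV = PMT · [(1+i)^n − 1] / i = 15100 · 34.368803 = 518,968.9255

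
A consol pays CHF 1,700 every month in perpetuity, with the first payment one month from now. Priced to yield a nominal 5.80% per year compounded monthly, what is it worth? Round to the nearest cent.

CHF 351,724.14

Periodic rate i = 0.058/12 = 0.00483333.
PV = C/r = 1700/0.00483333 = 351,724.1379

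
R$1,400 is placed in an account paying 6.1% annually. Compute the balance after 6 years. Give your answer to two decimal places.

R$1,997.19

FV = PV·(1+i)^n = 1,400 × 1.426567 = 1,997.1944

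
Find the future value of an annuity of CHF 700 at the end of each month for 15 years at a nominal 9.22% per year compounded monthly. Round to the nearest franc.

CHF 270,205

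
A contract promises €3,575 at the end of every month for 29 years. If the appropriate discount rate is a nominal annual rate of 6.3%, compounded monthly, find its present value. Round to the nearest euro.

i = 0.063/12 = 0.00525 per month; n = 29·12 = 348.
PV = PMT · [1 − (1+i)^(−n)] / i = 3575 · 159.682606 = 570,865.3180

€570,865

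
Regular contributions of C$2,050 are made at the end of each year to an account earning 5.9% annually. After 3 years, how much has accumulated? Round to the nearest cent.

C$6,519.99

Accumulation factor s(3|0.059) = 3.180481; FV = 2050 × 3.180481 = 6,519.9860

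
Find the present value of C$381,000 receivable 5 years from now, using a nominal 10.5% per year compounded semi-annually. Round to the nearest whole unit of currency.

C$228,404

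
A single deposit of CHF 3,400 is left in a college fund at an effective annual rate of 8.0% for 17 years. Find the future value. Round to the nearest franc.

FV = PV·(1+i)^n = 3,400 × 3.700018 = 12,580.0614

CHF 12,580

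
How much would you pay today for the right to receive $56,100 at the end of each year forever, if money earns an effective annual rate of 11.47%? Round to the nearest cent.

$489,102.01

PV = PMT / i = 56100 / 0.1147 = 489,102.0052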